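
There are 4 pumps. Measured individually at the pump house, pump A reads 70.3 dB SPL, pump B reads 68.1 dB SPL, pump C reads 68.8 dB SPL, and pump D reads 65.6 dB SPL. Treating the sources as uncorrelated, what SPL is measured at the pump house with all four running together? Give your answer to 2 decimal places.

74.53 dB SPL

Add the sources as powers (linear), then convert back to dB:
L_total = 10·log₁₀(10^(70.3/10) + 10^(68.1/10) + 10^(68.8/10) + 10^(65.6/10)) = 10·log₁₀(28390000) = 74.53 dB SPL.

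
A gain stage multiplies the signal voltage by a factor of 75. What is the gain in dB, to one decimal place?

37.5 dB

For a voltage ratio, dB = 20·log₁₀(V₂/V₁).
20·log₁₀(75) = 37.5 dB.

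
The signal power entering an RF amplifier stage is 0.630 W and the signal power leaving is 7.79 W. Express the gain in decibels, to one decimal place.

Power ratio → dB uses the 10·log₁₀ form:
10·log₁₀(7.79/0.630) = 10·log₁₀(12.37) = 10.9 dB.

10.9 dB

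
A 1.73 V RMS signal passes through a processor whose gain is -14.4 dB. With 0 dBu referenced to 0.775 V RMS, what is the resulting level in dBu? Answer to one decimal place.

Input level: 20·log₁₀(1.73/0.775) = 6.97 dBu.
Output: 6.97 − 14.4 = -7.4 dBu.

-7.4 dBu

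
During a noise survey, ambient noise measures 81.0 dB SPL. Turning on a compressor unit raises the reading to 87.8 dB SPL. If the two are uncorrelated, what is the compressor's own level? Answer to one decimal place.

Subtract intensities: L_src = 10·log₁₀(10^(L_total/10) − 10^(L_bg/10)).
L_src = 10·log₁₀(10^(87.8/10) − 10^(81.0/10)) = 10·log₁₀(476700000) = 86.8 dB SPL.

86.8 dB SPL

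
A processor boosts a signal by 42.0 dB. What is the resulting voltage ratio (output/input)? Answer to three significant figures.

126

Voltage ratio = 10^(dB/20).
10^(42.0/20) = 10^(2.100) = 126.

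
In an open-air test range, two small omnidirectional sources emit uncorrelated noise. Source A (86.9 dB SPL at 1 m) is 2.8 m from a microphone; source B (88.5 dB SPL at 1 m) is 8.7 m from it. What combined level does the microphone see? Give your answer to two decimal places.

78.56 dB SPL

At the listener: L_A = 86.9 − 20·log₁₀(2.8) = 77.957 dB; L_B = 88.5 − 20·log₁₀(8.7) = 69.710 dB.
Combined: 10·log₁₀(10^(77.957/10)+10^(69.710/10)) = 78.56 dB SPL.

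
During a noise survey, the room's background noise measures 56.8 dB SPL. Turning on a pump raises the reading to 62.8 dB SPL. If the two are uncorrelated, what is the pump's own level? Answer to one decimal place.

Remove the background by subtracting linear intensities:
L_src = 10·log₁₀(10^(62.8/10) − 10^(56.8/10)) = 10·log₁₀(1427000) = 61.5 dB SPL.

61.5 dB SPL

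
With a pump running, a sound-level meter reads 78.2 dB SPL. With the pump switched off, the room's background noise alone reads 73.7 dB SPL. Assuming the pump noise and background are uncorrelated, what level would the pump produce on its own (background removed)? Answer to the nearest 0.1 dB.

76.3 dB SPL

Remove the background by subtracting linear intensities:
L_src = 10·log₁₀(10^(78.2/10) − 10^(73.7/10)) = 10·log₁₀(42630000) = 76.3 dB SPL.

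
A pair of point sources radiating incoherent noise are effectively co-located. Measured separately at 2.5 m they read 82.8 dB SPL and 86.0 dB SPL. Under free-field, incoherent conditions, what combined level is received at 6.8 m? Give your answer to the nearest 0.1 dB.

79.0 dB SPL

Combined at 2.5 m: 10·log₁₀(10^(82.8/10)+10^(86.0/10)) = 87.70 dB SPL.
Then apply −20·log₁₀(6.8/2.5) = -8.69 dB → 79.0 dB SPL.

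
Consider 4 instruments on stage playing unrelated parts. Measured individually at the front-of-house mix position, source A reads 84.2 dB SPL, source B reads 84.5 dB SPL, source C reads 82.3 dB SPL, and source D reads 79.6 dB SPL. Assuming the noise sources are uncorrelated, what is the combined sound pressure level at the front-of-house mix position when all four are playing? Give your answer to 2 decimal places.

89.06 dB SPL

Add the sources as powers (linear), then convert back to dB:
L_total = 10·log₁₀(10^(84.2/10) + 10^(84.5/10) + 10^(82.3/10) + 10^(79.6/10)) = 10·log₁₀(805900000) = 89.06 dB SPL.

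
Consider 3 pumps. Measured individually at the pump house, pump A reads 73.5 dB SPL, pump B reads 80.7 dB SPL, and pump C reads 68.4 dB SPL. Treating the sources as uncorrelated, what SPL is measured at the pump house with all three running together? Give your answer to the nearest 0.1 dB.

Uncorrelated sources add in intensity (power), not in dB.
L_total = 10·log₁₀(10^(73.5/10) + 10^(80.7/10) + 10^(68.4/10)) = 10·log₁₀(146800000) = 81.7 dB SPL.

81.7 dB SPL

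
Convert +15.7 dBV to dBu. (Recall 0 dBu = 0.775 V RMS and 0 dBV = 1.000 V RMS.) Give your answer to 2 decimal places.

+17.91 dBu

The offset between the scales is 20·log₁₀(0.775/1.000) = −2.214 dB.
So dBu = +15.7 + 2.214 = +17.91 dBu.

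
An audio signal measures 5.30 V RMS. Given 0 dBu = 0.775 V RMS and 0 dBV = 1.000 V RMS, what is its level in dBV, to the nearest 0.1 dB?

+14.5 dBV

dBV = 20·log₁₀(V / 1.000 V).
20·log₁₀(5.30/1.000) = +14.5 dBV.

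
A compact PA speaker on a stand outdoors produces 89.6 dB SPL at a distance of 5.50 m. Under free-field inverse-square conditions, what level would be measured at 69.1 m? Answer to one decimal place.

Inverse-square spreading gives ΔL = −20·log₁₀(d₂/d₁).
ΔL = −20·log₁₀(69.1/5.50) = -21.98 dB, so L₂ = 89.6 + (-21.98) = 67.6 dB SPL.

67.6 dB SPL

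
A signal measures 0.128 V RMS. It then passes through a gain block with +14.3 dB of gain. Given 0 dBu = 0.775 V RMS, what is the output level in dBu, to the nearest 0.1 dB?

Input level: 20·log₁₀(0.128/0.775) = -15.64 dBu.
Output: -15.64 + 14.3 = -1.3 dBu.

-1.3 dBu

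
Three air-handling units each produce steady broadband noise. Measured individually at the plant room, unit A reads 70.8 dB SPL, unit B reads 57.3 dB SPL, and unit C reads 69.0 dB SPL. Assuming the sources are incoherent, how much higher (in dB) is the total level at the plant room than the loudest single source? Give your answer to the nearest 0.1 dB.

Incoherent sources sum as intensities:
L_total = 10·log₁₀(10^(70.8/10) + 10^(57.3/10) + 10^(69.0/10)) = 73.12 dB SPL.
Excess over the loudest (70.8 dB): 73.12 − 70.8 = 2.3 dB.

2.3 dB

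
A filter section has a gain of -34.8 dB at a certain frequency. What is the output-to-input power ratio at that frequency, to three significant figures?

0.000331

Power ratio = 10^(dB/10).
10^(-34.8/10) = 10^(-3.480) = 0.000331.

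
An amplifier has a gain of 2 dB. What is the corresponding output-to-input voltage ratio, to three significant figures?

Voltage ratio = 10^(dB/20).
10^(2/20) = 10^(0.1000) = 1.26.

1.26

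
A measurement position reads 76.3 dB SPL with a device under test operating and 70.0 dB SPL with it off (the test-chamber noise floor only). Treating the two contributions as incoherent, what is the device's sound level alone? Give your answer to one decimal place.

Background correction is a power subtraction:
L_src = 10·log₁₀(10^(76.3/10) − 10^(70.0/10)) = 10·log₁₀(32660000) = 75.1 dB SPL.

75.1 dB SPL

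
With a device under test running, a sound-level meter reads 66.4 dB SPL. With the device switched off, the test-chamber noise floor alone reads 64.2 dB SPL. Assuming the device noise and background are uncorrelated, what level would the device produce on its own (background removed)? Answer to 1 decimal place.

Background correction is a power subtraction:
L_src = 10·log₁₀(10^(66.4/10) − 10^(64.2/10)) = 10·log₁₀(1735000) = 62.4 dB SPL.

62.4 dB SPL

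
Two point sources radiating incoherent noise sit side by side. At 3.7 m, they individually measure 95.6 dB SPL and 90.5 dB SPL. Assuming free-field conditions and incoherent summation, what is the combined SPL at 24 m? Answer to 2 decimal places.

80.53 dB SPL

Combined at 3.7 m: 10·log₁₀(10^(95.6/10)+10^(90.5/10)) = 96.769 dB SPL.
Then apply −20·log₁₀(24/3.7) = -16.240 dB → 80.53 dB SPL.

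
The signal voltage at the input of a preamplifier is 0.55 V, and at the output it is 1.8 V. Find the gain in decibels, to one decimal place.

10.3 dB

Voltage ratio → dB uses the 20·log₁₀ form:
20·log₁₀(1.8/0.55) = 20·log₁₀(3.273) = 10.3 dB.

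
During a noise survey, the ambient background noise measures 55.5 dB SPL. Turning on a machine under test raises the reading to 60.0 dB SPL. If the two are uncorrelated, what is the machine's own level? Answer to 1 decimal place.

Background correction is a power subtraction:
L_src = 10·log₁₀(10^(60.0/10) − 10^(55.5/10)) = 10·log₁₀(645200) = 58.1 dB SPL.

58.1 dB SPL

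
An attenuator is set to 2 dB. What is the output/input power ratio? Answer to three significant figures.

Power ratio = 10^(dB/10).
10^(-2/10) = 10^(-0.2000) = 0.631.

0.631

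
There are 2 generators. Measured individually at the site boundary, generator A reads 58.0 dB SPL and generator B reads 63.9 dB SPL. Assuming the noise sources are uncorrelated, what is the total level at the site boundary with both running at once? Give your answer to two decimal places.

Uncorrelated sources add in intensity (power), not in dB.
L_total = 10·log₁₀(10^(58.0/10) + 10^(63.9/10)) = 10·log₁₀(3086000) = 64.89 dB SPL.

64.89 dB SPL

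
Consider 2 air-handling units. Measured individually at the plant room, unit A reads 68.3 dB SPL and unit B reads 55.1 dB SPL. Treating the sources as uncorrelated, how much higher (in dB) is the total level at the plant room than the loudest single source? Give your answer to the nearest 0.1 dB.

0.2 dB

Uncorrelated sources add in intensity (power), not in dB.
L_total = 10·log₁₀(10^(68.3/10) + 10^(55.1/10)) = 68.50 dB SPL.
Excess over the loudest (68.3 dB): 68.50 − 68.3 = 0.2 dB.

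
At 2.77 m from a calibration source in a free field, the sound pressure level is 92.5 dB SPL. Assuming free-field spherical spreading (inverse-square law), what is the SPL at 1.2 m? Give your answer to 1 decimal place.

99.8 dB SPL

For a point source in a free field, ΔL = −20·log₁₀(d₂/d₁).
ΔL = −20·log₁₀(1.2/2.77) = 7.27 dB, so L₂ = 92.5 + (7.27) = 99.8 dB SPL.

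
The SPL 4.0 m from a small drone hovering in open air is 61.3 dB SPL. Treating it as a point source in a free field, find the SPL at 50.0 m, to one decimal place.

Free-field point source: level drops by 20·log₁₀ of the distance ratio.
ΔL = −20·log₁₀(50.0/4.0) = -21.94 dB, so L₂ = 61.3 + (-21.94) = 39.4 dB SPL.

39.4 dB SPL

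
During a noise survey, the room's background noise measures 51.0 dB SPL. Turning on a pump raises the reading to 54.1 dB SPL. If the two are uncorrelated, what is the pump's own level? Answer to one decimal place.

51.2 dB SPL

Remove the background by subtracting linear intensities:
L_src = 10·log₁₀(10^(54.1/10) − 10^(51.0/10)) = 10·log₁₀(131100) = 51.2 dB SPL.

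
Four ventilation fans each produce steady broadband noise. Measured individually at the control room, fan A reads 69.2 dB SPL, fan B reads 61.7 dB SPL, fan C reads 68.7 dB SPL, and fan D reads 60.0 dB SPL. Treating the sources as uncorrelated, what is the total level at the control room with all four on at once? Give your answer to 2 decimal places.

72.60 dB SPL

Uncorrelated sources add in intensity (power), not in dB.
L_total = 10·log₁₀(10^(69.2/10) + 10^(61.7/10) + 10^(68.7/10) + 10^(60.0/10)) = 10·log₁₀(18210000) = 72.60 dB SPL.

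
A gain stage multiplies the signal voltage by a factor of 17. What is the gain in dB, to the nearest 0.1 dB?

Voltage ratio → dB uses the 20·log₁₀ form:
20·log₁₀(17) = 24.6 dB.

24.6 dB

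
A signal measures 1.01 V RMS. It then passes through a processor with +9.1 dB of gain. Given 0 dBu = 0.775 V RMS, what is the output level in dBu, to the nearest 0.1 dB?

Input level: 20·log₁₀(1.01/0.775) = 2.30 dBu.
Output: 2.30 + 9.1 = +11.4 dBu.

+11.4 dBu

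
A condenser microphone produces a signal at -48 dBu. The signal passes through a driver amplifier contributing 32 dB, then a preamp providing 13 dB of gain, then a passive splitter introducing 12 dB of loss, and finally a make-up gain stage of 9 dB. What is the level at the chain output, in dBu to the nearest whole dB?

-6 dBu

In dB, series stages simply add:
-48 + 32 + 13 − 12 + 9 = -6 dBu.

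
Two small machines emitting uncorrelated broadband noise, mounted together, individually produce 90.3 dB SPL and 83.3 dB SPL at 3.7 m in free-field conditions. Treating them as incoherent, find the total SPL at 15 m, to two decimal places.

Combined at 3.7 m: 10·log₁₀(10^(90.3/10)+10^(83.3/10)) = 91.090 dB SPL.
Then apply −20·log₁₀(15/3.7) = -12.158 dB → 78.93 dB SPL.

78.93 dB SPL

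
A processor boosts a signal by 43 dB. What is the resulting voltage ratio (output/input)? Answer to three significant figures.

141

Voltage ratio = 10^(dB/20).
10^(43/20) = 10^(2.150) = 141.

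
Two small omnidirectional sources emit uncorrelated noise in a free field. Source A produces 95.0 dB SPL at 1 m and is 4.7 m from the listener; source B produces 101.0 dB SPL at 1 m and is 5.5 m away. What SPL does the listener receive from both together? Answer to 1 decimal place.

At the listener: L_A = 95.0 − 20·log₁₀(4.7) = 81.56 dB; L_B = 101.0 − 20·log₁₀(5.5) = 86.19 dB.
Combined: 10·log₁₀(10^(81.56/10)+10^(86.19/10)) = 87.5 dB SPL.

87.5 dB SPL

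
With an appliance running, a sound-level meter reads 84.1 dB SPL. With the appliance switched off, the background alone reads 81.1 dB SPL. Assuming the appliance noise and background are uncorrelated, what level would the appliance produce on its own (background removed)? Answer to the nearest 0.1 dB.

Remove the background by subtracting linear intensities:
L_src = 10·log₁₀(10^(84.1/10) − 10^(81.1/10)) = 10·log₁₀(128200000) = 81.1 dB SPL.

81.1 dB SPL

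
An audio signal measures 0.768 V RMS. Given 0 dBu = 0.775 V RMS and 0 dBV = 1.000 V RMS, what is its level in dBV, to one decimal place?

-2.3 dBV

dBV = 20·log₁₀(V / 1.000 V).
20·log₁₀(0.768/1.000) = -2.3 dBV.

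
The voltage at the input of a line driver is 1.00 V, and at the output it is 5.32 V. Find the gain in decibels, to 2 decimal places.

14.52 dB

Voltage ratio → dB uses the 20·log₁₀ form:
20·log₁₀(5.32/1.00) = 20·log₁₀(5.320) = 14.52 dB.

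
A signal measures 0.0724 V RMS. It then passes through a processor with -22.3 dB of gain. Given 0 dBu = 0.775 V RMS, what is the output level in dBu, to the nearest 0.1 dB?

-42.9 dBu

Input level: 20·log₁₀(0.0724/0.775) = -20.59 dBu.
Output: -20.59 − 22.3 = -42.9 dBu.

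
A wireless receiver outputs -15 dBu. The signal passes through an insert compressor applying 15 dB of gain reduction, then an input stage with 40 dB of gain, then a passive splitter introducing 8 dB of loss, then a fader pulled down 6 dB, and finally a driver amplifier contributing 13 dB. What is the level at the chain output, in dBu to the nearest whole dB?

Cascaded gains and losses add directly in dB.
-15 − 15 + 40 − 8 − 6 + 13 = +9 dBu.

+9 dBu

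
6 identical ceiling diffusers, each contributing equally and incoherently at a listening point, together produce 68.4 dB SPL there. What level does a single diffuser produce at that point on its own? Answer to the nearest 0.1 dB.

6 equal incoherent sources add 10·log₁₀(6) = 7.78 dB over one source.
L_one = 68.4 − 7.78 = 60.6 dB SPL.

60.6 dB SPL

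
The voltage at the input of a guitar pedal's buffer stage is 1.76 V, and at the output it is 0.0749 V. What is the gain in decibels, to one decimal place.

Voltage is an amplitude quantity, so gain = 20·log₁₀(V_out/V_in).
20·log₁₀(0.0749/1.76) = 20·log₁₀(0.04256) = -27.4 dB.

-27.4 dB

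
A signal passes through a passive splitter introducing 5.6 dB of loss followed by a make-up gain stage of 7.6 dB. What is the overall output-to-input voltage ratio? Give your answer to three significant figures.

1.26

Net gain = (−5.6) + 7.6 = 2.0 dB.
Voltage ratio = 10^(2.0/20) = 1.26.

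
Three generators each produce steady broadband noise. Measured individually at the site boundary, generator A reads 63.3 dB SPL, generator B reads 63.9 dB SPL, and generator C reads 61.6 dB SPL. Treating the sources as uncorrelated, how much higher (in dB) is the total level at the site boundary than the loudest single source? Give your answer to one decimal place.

Uncorrelated sources add in intensity (power), not in dB.
L_total = 10·log₁₀(10^(63.3/10) + 10^(63.9/10) + 10^(61.6/10)) = 67.81 dB SPL.
Excess over the loudest (63.9 dB): 67.81 − 63.9 = 3.9 dB.

3.9 dB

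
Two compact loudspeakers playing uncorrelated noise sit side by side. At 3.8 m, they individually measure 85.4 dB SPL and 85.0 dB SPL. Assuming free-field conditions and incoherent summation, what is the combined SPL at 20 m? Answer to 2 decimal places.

Combined at 3.8 m: 10·log₁₀(10^(85.4/10)+10^(85.0/10)) = 88.215 dB SPL.
Then apply −20·log₁₀(20/3.8) = -14.425 dB → 73.79 dB SPL.

73.79 dB SPL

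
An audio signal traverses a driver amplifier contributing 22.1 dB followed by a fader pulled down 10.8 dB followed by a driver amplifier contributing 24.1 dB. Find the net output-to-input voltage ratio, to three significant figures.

Net gain = 22.1 + (−10.8) + 24.1 = 35.4 dB.
Voltage ratio = 10^(35.4/20) = 58.9.

58.9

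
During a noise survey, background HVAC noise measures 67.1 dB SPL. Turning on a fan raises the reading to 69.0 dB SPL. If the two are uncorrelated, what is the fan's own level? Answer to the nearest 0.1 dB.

Background correction is a power subtraction:
L_src = 10·log₁₀(10^(69.0/10) − 10^(67.1/10)) = 10·log₁₀(2815000) = 64.5 dB SPL.

64.5 dB SPL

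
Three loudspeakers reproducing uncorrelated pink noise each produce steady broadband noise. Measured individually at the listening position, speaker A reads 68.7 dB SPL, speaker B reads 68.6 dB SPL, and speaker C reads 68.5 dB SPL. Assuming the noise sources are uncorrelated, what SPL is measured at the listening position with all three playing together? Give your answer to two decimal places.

Incoherent sources sum as intensities:
L_total = 10·log₁₀(10^(68.7/10) + 10^(68.6/10) + 10^(68.5/10)) = 10·log₁₀(21740000) = 73.37 dB SPL.

73.37 dB SPL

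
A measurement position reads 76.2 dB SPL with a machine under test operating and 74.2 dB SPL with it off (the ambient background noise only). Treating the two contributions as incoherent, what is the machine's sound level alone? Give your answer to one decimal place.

Subtract intensities: L_src = 10·log₁₀(10^(L_total/10) − 10^(L_bg/10)).
L_src = 10·log₁₀(10^(76.2/10) − 10^(74.2/10)) = 10·log₁₀(15380000) = 71.9 dB SPL.

71.9 dB SPL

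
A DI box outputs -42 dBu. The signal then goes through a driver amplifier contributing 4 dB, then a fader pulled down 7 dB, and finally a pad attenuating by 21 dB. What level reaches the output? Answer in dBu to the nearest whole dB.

In dB, series stages simply add:
-42 + 4 − 7 − 21 = -66 dBu.

-66 dBu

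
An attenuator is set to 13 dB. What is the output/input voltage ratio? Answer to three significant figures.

0.224

Voltage ratio = 10^(dB/20).
10^(-13/20) = 10^(-0.6500) = 0.224.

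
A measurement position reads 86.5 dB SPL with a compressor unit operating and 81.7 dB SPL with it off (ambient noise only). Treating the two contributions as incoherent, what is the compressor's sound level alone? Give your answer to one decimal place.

84.8 dB SPL

Background correction is a power subtraction:
L_src = 10·log₁₀(10^(86.5/10) − 10^(81.7/10)) = 10·log₁₀(298800000) = 84.8 dB SPL.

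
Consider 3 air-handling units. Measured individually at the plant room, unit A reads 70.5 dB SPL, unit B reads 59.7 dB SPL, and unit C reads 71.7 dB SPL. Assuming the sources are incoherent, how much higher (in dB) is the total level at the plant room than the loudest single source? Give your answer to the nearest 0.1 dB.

Uncorrelated sources add in intensity (power), not in dB.
L_total = 10·log₁₀(10^(70.5/10) + 10^(59.7/10) + 10^(71.7/10)) = 74.30 dB SPL.
Excess over the loudest (71.7 dB): 74.30 − 71.7 = 2.6 dB.

2.6 dB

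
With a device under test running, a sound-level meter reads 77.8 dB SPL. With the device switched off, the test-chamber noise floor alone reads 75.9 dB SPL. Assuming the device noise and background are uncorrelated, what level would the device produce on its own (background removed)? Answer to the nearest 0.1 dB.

73.3 dB SPL

Subtract intensities: L_src = 10·log₁₀(10^(L_total/10) − 10^(L_bg/10)).
L_src = 10·log₁₀(10^(77.8/10) − 10^(75.9/10)) = 10·log₁₀(21350000) = 73.3 dB SPL.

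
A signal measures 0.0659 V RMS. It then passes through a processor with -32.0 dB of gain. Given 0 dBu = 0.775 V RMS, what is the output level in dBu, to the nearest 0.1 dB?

Input level: 20·log₁₀(0.0659/0.775) = -21.41 dBu.
Output: -21.41 − 32.0 = -53.4 dBu.

-53.4 dBu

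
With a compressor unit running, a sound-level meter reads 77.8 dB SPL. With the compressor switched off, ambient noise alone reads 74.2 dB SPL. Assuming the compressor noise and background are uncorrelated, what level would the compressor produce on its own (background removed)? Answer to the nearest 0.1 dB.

75.3 dB SPL

Remove the background by subtracting linear intensities:
L_src = 10·log₁₀(10^(77.8/10) − 10^(74.2/10)) = 10·log₁₀(33950000) = 75.3 dB SPL.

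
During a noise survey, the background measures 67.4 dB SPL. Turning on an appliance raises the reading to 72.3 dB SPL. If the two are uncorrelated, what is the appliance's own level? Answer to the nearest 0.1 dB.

70.6 dB SPL

Subtract intensities: L_src = 10·log₁₀(10^(L_total/10) − 10^(L_bg/10)).
L_src = 10·log₁₀(10^(72.3/10) − 10^(67.4/10)) = 10·log₁₀(11490000) = 70.6 dB SPL.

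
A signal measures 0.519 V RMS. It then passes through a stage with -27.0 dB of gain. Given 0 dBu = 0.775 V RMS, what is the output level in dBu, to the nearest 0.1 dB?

Input level: 20·log₁₀(0.519/0.775) = -3.48 dBu.
Output: -3.48 − 27.0 = -30.5 dBu.

-30.5 dBu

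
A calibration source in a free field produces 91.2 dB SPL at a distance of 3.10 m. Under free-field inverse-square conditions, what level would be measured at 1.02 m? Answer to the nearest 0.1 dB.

100.9 dB SPL

Inverse-square spreading gives ΔL = −20·log₁₀(d₂/d₁).
ΔL = −20·log₁₀(1.02/3.10) = 9.66 dB, so L₂ = 91.2 + (9.66) = 100.9 dB SPL.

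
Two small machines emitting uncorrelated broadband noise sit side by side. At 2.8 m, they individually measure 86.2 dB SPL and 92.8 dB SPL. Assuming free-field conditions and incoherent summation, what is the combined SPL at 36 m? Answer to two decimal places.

71.48 dB SPL

Combined at 2.8 m: 10·log₁₀(10^(86.2/10)+10^(92.8/10)) = 93.659 dB SPL.
Then apply −20·log₁₀(36/2.8) = -22.183 dB → 71.48 dB SPL.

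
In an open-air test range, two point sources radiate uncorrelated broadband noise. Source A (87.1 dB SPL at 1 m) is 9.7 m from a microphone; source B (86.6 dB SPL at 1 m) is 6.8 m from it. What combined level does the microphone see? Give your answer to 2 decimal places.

At the listener: L_A = 87.1 − 20·log₁₀(9.7) = 67.365 dB; L_B = 86.6 − 20·log₁₀(6.8) = 69.950 dB.
Combined: 10·log₁₀(10^(67.365/10)+10^(69.950/10)) = 71.86 dB SPL.

71.86 dB SPL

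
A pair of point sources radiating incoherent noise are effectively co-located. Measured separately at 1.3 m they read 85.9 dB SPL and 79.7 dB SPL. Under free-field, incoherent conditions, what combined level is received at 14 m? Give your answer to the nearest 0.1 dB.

Combined at 1.3 m: 10·log₁₀(10^(85.9/10)+10^(79.7/10)) = 86.83 dB SPL.
Then apply −20·log₁₀(14/1.3) = -20.64 dB → 66.2 dB SPL.

66.2 dB SPL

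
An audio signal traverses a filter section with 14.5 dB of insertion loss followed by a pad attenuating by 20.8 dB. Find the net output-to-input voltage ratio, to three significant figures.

Net gain = (−14.5) + (−20.8) = -35.3 dB.
Voltage ratio = 10^(-35.3/20) = 0.0172.

0.0172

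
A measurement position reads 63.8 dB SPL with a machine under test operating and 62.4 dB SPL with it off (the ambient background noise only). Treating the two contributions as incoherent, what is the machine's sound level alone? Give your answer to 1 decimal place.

Background correction is a power subtraction:
L_src = 10·log₁₀(10^(63.8/10) − 10^(62.4/10)) = 10·log₁₀(661000) = 58.2 dB SPL.

58.2 dB SPL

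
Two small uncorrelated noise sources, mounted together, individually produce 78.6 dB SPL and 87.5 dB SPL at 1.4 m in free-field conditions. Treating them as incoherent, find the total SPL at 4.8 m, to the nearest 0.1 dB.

Combined at 1.4 m: 10·log₁₀(10^(78.6/10)+10^(87.5/10)) = 88.03 dB SPL.
Then apply −20·log₁₀(4.8/1.4) = -10.70 dB → 77.3 dB SPL.

77.3 dB SPL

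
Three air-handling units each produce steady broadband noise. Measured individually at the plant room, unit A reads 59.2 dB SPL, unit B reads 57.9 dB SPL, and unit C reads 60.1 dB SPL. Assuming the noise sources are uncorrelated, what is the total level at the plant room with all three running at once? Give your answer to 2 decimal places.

Incoherent sources sum as intensities:
L_total = 10·log₁₀(10^(59.2/10) + 10^(57.9/10) + 10^(60.1/10)) = 10·log₁₀(2472000) = 63.93 dB SPL.

63.93 dB SPL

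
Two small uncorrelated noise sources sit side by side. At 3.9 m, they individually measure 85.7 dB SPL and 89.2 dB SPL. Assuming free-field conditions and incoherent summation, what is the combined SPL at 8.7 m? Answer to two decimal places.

Combined at 3.9 m: 10·log₁₀(10^(85.7/10)+10^(89.2/10)) = 90.804 dB SPL.
Then apply −20·log₁₀(8.7/3.9) = -6.969 dB → 83.83 dB SPL.

83.83 dB SPL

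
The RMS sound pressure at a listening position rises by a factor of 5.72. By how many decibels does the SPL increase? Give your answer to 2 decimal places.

15.15 dB

SPL change from a pressure ratio uses the 20·log₁₀ form:
20·log₁₀(5.72) = 15.15 dB.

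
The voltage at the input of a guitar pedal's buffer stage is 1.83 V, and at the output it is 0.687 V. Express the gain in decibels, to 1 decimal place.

Voltage ratio → dB uses the 20·log₁₀ form:
20·log₁₀(0.687/1.83) = 20·log₁₀(0.3754) = -8.5 dB.

-8.5 dB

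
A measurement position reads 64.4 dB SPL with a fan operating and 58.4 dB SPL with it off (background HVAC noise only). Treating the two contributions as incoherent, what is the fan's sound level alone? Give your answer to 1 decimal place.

63.1 dB SPL

Background correction is a power subtraction:
L_src = 10·log₁₀(10^(64.4/10) − 10^(58.4/10)) = 10·log₁₀(2062000) = 63.1 dB SPL.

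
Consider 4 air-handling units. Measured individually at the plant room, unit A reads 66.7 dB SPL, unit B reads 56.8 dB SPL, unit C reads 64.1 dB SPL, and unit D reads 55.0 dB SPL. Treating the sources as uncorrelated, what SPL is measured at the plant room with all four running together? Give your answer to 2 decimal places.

69.05 dB SPL

Add the sources as powers (linear), then convert back to dB:
L_total = 10·log₁₀(10^(66.7/10) + 10^(56.8/10) + 10^(64.1/10) + 10^(55.0/10)) = 10·log₁₀(8043000) = 69.05 dB SPL.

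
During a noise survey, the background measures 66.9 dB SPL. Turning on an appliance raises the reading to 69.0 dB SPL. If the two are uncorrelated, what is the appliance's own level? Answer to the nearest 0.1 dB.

64.8 dB SPL

Background correction is a power subtraction:
L_src = 10·log₁₀(10^(69.0/10) − 10^(66.9/10)) = 10·log₁₀(3045000) = 64.8 dB SPL.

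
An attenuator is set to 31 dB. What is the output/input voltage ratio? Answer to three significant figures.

0.0282

Voltage ratio = 10^(dB/20).
10^(-31/20) = 10^(-1.550) = 0.0282.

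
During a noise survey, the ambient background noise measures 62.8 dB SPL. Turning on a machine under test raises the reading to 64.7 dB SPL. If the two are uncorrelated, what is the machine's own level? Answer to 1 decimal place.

60.2 dB SPL

Subtract intensities: L_src = 10·log₁₀(10^(L_total/10) − 10^(L_bg/10)).
L_src = 10·log₁₀(10^(64.7/10) − 10^(62.8/10)) = 10·log₁₀(1046000) = 60.2 dB SPL.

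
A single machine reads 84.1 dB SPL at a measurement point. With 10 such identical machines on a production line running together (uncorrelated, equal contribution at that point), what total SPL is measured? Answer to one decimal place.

94.1 dB SPL

10 equal incoherent sources raise the level by 10·log₁₀(10) = 10.00 dB.
L_total = 84.1 + 10.00 = 94.1 dB SPL.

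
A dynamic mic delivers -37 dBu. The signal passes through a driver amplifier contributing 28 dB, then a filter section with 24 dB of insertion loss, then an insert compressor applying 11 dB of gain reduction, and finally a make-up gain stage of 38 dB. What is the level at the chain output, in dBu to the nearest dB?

Gain stages sum in dB:
-37 + 28 − 24 − 11 + 38 = -6 dBu.

-6 dBu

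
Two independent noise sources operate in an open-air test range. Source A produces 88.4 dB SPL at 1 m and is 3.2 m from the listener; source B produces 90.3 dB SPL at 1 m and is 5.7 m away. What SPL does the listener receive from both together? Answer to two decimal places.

At the listener: L_A = 88.4 − 20·log₁₀(3.2) = 78.297 dB; L_B = 90.3 − 20·log₁₀(5.7) = 75.183 dB.
Combined: 10·log₁₀(10^(78.297/10)+10^(75.183/10)) = 80.02 dB SPL.

80.02 dB SPL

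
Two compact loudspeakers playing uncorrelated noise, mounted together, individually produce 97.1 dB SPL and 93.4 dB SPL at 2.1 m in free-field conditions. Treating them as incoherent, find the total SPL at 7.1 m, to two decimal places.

88.06 dB SPL

Combined at 2.1 m: 10·log₁₀(10^(97.1/10)+10^(93.4/10)) = 98.643 dB SPL.
Then apply −20·log₁₀(7.1/2.1) = -10.581 dB → 88.06 dB SPL.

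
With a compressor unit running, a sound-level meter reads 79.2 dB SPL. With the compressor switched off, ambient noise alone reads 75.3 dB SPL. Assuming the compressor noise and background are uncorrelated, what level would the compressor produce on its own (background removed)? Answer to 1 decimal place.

Subtract intensities: L_src = 10·log₁₀(10^(L_total/10) − 10^(L_bg/10)).
L_src = 10·log₁₀(10^(79.2/10) − 10^(75.3/10)) = 10·log₁₀(49290000) = 76.9 dB SPL.

76.9 dB SPL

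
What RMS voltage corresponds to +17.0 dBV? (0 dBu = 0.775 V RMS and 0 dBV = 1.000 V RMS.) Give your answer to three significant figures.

7.08 V

V = 1.000 V × 10^(+17.0/20).
= 1.000 × 7.079 = 7.08 V.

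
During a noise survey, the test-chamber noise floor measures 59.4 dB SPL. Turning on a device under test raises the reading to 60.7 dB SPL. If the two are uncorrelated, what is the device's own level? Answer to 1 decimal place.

Background correction is a power subtraction:
L_src = 10·log₁₀(10^(60.7/10) − 10^(59.4/10)) = 10·log₁₀(303900) = 54.8 dB SPL.

54.8 dB SPL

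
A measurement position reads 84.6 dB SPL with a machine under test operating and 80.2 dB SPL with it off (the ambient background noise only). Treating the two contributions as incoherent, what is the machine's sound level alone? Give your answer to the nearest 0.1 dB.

Remove the background by subtracting linear intensities:
L_src = 10·log₁₀(10^(84.6/10) − 10^(80.2/10)) = 10·log₁₀(183700000) = 82.6 dB SPL.

82.6 dB SPL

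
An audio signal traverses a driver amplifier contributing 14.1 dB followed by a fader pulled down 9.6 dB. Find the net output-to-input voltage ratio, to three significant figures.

Net gain = 14.1 + (−9.6) = 4.5 dB.
Voltage ratio = 10^(4.5/20) = 1.68.

1.68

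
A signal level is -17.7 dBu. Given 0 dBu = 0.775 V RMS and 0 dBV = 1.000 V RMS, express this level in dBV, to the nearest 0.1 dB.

-19.9 dBV

The offset between the scales is 20·log₁₀(0.775/1.000) = −2.214 dB.
So dBV = -17.7 − 2.214 = -19.9 dBV.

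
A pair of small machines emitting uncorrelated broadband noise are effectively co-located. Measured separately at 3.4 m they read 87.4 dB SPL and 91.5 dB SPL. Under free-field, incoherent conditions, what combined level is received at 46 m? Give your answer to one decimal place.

70.3 dB SPL

Combined at 3.4 m: 10·log₁₀(10^(87.4/10)+10^(91.5/10)) = 92.93 dB SPL.
Then apply −20·log₁₀(46/3.4) = -22.63 dB → 70.3 dB SPL.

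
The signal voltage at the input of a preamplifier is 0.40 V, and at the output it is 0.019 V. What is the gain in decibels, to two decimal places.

Voltage is an amplitude quantity, so gain = 20·log₁₀(V_out/V_in).
20·log₁₀(0.019/0.40) = 20·log₁₀(0.04750) = -26.47 dB.

-26.47 dB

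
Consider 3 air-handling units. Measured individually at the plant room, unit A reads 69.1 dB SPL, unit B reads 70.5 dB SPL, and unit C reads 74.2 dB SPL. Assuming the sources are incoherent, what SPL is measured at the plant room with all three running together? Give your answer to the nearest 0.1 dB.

76.6 dB SPL

Incoherent sources sum as intensities:
L_total = 10·log₁₀(10^(69.1/10) + 10^(70.5/10) + 10^(74.2/10)) = 10·log₁₀(45650000) = 76.6 dB SPL.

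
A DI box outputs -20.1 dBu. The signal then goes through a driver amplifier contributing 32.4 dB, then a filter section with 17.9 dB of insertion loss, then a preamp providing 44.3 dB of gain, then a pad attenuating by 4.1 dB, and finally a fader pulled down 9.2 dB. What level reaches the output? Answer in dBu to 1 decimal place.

+25.4 dBu

Cascaded gains and losses add directly in dB.
-20.1 + 32.4 − 17.9 + 44.3 − 4.1 − 9.2 = +25.4 dBu.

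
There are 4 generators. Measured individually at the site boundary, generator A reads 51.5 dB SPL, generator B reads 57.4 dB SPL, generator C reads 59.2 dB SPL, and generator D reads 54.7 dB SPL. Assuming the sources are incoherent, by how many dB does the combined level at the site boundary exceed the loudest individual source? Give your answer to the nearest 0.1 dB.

Add the sources as powers (linear), then convert back to dB:
L_total = 10·log₁₀(10^(51.5/10) + 10^(57.4/10) + 10^(59.2/10) + 10^(54.7/10)) = 62.60 dB SPL.
Excess over the loudest (59.2 dB): 62.60 − 59.2 = 3.4 dB.

3.4 dB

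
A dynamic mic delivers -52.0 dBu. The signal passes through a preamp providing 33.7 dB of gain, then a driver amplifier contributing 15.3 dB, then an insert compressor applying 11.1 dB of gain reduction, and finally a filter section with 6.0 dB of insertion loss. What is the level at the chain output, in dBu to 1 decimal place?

-20.1 dBu

Cascaded gains and losses add directly in dB.
-52.0 + 33.7 + 15.3 − 11.1 − 6.0 = -20.1 dBu.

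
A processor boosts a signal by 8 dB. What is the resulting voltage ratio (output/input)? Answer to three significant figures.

2.51

Voltage ratio = 10^(dB/20).
10^(8/20) = 10^(0.4000) = 2.51.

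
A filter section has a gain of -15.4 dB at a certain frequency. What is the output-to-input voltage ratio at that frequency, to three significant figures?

Voltage ratio = 10^(dB/20).
10^(-15.4/20) = 10^(-0.7700) = 0.170.

0.170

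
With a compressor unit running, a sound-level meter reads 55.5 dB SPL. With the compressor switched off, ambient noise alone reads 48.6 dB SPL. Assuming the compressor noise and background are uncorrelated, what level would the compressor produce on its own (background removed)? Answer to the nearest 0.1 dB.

Background correction is a power subtraction:
L_src = 10·log₁₀(10^(55.5/10) − 10^(48.6/10)) = 10·log₁₀(282400) = 54.5 dB SPL.

54.5 dB SPL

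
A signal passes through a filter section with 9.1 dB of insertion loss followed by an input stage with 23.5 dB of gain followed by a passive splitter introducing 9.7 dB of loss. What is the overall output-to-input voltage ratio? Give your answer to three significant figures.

1.72

Net gain = (−9.1) + 23.5 + (−9.7) = 4.7 dB.
Voltage ratio = 10^(4.7/20) = 1.72.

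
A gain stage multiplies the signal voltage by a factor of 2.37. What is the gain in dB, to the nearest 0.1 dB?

7.5 dB

For a voltage ratio, dB = 20·log₁₀(V₂/V₁).
20·log₁₀(2.37) = 7.5 dB.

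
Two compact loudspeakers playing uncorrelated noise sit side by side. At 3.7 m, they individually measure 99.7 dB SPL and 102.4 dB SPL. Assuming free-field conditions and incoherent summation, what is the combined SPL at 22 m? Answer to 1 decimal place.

88.8 dB SPL

Combined at 3.7 m: 10·log₁₀(10^(99.7/10)+10^(102.4/10)) = 104.27 dB SPL.
Then apply −20·log₁₀(22/3.7) = -15.48 dB → 88.8 dB SPL.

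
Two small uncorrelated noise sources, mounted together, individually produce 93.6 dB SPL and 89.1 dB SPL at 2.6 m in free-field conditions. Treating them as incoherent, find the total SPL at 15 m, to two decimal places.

79.70 dB SPL

Combined at 2.6 m: 10·log₁₀(10^(93.6/10)+10^(89.1/10)) = 94.919 dB SPL.
Then apply −20·log₁₀(15/2.6) = -15.222 dB → 79.70 dB SPL.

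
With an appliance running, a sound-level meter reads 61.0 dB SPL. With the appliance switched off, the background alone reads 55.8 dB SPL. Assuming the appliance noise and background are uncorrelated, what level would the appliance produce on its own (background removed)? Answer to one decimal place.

Background correction is a power subtraction:
L_src = 10·log₁₀(10^(61.0/10) − 10^(55.8/10)) = 10·log₁₀(878700) = 59.4 dB SPL.

59.4 dB SPL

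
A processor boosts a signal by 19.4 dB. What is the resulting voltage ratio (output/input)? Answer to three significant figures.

Voltage ratio = 10^(dB/20).
10^(19.4/20) = 10^(0.9700) = 9.33.

9.33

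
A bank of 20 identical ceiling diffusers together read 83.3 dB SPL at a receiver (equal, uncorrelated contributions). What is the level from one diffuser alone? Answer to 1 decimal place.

20 equal incoherent sources add 10·log₁₀(20) = 13.01 dB over one source.
L_one = 83.3 − 13.01 = 70.3 dB SPL.

70.3 dB SPL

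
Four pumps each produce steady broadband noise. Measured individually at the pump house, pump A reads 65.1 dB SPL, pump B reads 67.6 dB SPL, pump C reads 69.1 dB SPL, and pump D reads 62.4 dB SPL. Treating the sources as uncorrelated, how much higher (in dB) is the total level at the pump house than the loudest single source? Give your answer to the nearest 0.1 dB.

Uncorrelated sources add in intensity (power), not in dB.
L_total = 10·log₁₀(10^(65.1/10) + 10^(67.6/10) + 10^(69.1/10) + 10^(62.4/10)) = 72.75 dB SPL.
Excess over the loudest (69.1 dB): 72.75 − 69.1 = 3.7 dB.

3.7 dB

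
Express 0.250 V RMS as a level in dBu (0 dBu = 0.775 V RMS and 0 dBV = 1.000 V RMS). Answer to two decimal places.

dBu = 20·log₁₀(V / 0.775 V).
20·log₁₀(0.250/0.775) = -9.83 dBu.

-9.83 dBu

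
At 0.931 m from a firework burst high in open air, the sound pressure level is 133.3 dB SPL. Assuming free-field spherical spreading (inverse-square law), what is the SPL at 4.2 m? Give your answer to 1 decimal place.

120.2 dB SPL

Inverse-square spreading gives ΔL = −20·log₁₀(d₂/d₁).
ΔL = −20·log₁₀(4.2/0.931) = -13.09 dB, so L₂ = 133.3 + (-13.09) = 120.2 dB SPL.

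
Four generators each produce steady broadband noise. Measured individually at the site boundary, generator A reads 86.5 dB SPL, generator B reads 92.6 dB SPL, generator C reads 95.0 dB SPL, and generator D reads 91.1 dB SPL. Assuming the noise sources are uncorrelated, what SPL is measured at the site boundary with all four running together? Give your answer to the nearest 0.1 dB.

Incoherent sources sum as intensities:
L_total = 10·log₁₀(10^(86.5/10) + 10^(92.6/10) + 10^(95.0/10) + 10^(91.1/10)) = 10·log₁₀(6717000000) = 98.3 dB SPL.

98.3 dB SPL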